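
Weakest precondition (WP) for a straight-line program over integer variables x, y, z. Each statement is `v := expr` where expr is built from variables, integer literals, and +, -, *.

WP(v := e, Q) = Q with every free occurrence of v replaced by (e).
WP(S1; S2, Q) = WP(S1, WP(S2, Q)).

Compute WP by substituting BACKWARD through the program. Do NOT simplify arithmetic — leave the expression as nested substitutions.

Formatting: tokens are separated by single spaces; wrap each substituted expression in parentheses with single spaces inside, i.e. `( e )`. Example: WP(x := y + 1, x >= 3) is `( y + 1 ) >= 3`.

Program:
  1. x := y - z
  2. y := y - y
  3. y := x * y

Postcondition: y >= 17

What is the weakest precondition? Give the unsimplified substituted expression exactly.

post: y >= 17
stmt 3: y := x * y  -- replace 1 occurrence(s) of y with (x * y)
  => ( x * y ) >= 17
stmt 2: y := y - y  -- replace 1 occurrence(s) of y with (y - y)
  => ( x * ( y - y ) ) >= 17
stmt 1: x := y - z  -- replace 1 occurrence(s) of x with (y - z)
  => ( ( y - z ) * ( y - y ) ) >= 17

Answer: ( ( y - z ) * ( y - y ) ) >= 17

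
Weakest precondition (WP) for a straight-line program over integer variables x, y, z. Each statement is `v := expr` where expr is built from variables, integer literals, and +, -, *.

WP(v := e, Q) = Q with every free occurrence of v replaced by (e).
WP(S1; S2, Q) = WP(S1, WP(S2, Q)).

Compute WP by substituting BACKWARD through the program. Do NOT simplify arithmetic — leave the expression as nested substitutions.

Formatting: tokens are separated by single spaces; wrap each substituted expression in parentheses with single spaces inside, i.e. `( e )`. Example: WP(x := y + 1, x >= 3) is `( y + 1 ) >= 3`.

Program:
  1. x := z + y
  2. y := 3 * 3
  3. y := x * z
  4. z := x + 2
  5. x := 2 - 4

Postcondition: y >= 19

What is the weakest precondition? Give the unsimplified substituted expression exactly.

post: y >= 19
stmt 5: x := 2 - 4  -- replace 0 occurrence(s) of x with (2 - 4)
  => y >= 19
stmt 4: z := x + 2  -- replace 0 occurrence(s) of z with (x + 2)
  => y >= 19
stmt 3: y := x * z  -- replace 1 occurrence(s) of y with (x * z)
  => ( x * z ) >= 19
stmt 2: y := 3 * 3  -- replace 0 occurrence(s) of y with (3 * 3)
  => ( x * z ) >= 19
stmt 1: x := z + y  -- replace 1 occurrence(s) of x with (z + y)
  => ( ( z + y ) * z ) >= 19

Answer: ( ( z + y ) * z ) >= 19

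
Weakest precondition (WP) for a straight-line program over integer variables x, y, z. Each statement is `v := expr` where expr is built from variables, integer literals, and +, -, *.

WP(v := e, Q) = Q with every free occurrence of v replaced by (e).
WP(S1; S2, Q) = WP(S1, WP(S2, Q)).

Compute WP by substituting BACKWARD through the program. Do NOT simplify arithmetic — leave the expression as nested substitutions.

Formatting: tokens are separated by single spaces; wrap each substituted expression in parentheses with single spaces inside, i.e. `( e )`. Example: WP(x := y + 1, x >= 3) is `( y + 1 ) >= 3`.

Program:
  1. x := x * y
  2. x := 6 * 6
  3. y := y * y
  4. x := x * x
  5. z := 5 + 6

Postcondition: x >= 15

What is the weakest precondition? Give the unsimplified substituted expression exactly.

Answer: ( ( 6 * 6 ) * ( 6 * 6 ) ) >= 15

Derivation:
post: x >= 15
stmt 5: z := 5 + 6  -- replace 0 occurrence(s) of z with (5 + 6)
  => x >= 15
stmt 4: x := x * x  -- replace 1 occurrence(s) of x with (x * x)
  => ( x * x ) >= 15
stmt 3: y := y * y  -- replace 0 occurrence(s) of y with (y * y)
  => ( x * x ) >= 15
stmt 2: x := 6 * 6  -- replace 2 occurrence(s) of x with (6 * 6)
  => ( ( 6 * 6 ) * ( 6 * 6 ) ) >= 15
stmt 1: x := x * y  -- replace 0 occurrence(s) of x with (x * y)
  => ( ( 6 * 6 ) * ( 6 * 6 ) ) >= 15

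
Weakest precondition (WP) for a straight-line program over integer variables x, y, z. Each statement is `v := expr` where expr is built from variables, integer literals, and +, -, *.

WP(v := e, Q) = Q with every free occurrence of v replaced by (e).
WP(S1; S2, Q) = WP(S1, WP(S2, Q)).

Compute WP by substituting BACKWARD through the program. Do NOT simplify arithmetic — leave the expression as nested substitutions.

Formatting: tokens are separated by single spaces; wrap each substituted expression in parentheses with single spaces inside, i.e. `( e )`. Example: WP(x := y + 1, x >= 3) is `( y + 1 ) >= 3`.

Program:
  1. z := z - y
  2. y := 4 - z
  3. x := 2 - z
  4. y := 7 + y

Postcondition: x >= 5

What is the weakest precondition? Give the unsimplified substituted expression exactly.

Answer: ( 2 - ( z - y ) ) >= 5

Derivation:
post: x >= 5
stmt 4: y := 7 + y  -- replace 0 occurrence(s) of y with (7 + y)
  => x >= 5
stmt 3: x := 2 - z  -- replace 1 occurrence(s) of x with (2 - z)
  => ( 2 - z ) >= 5
stmt 2: y := 4 - z  -- replace 0 occurrence(s) of y with (4 - z)
  => ( 2 - z ) >= 5
stmt 1: z := z - y  -- replace 1 occurrence(s) of z with (z - y)
  => ( 2 - ( z - y ) ) >= 5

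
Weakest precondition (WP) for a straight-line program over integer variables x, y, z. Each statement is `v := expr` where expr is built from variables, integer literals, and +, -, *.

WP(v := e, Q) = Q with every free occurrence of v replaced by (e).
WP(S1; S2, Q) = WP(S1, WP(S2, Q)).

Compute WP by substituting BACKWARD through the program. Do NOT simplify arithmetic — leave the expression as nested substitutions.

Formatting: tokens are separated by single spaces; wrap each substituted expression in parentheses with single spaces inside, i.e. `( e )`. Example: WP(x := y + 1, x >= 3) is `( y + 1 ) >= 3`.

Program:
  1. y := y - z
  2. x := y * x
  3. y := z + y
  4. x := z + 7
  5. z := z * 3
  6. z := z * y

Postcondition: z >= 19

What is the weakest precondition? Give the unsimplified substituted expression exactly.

Answer: ( ( z * 3 ) * ( z + ( y - z ) ) ) >= 19

Derivation:
post: z >= 19
stmt 6: z := z * y  -- replace 1 occurrence(s) of z with (z * y)
  => ( z * y ) >= 19
stmt 5: z := z * 3  -- replace 1 occurrence(s) of z with (z * 3)
  => ( ( z * 3 ) * y ) >= 19
stmt 4: x := z + 7  -- replace 0 occurrence(s) of x with (z + 7)
  => ( ( z * 3 ) * y ) >= 19
stmt 3: y := z + y  -- replace 1 occurrence(s) of y with (z + y)
  => ( ( z * 3 ) * ( z + y ) ) >= 19
stmt 2: x := y * x  -- replace 0 occurrence(s) of x with (y * x)
  => ( ( z * 3 ) * ( z + y ) ) >= 19
stmt 1: y := y - z  -- replace 1 occurrence(s) of y with (y - z)
  => ( ( z * 3 ) * ( z + ( y - z ) ) ) >= 19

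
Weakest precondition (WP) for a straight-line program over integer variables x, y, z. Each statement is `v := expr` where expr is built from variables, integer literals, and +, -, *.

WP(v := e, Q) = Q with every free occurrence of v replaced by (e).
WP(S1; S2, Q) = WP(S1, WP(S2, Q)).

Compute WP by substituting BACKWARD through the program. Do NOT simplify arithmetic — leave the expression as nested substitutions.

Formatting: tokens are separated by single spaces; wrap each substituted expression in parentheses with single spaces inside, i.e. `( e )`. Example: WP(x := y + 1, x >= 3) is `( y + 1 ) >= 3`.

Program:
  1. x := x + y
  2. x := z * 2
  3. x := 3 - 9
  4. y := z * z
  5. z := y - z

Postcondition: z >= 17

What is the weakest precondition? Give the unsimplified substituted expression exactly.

post: z >= 17
stmt 5: z := y - z  -- replace 1 occurrence(s) of z with (y - z)
  => ( y - z ) >= 17
stmt 4: y := z * z  -- replace 1 occurrence(s) of y with (z * z)
  => ( ( z * z ) - z ) >= 17
stmt 3: x := 3 - 9  -- replace 0 occurrence(s) of x with (3 - 9)
  => ( ( z * z ) - z ) >= 17
stmt 2: x := z * 2  -- replace 0 occurrence(s) of x with (z * 2)
  => ( ( z * z ) - z ) >= 17
stmt 1: x := x + y  -- replace 0 occurrence(s) of x with (x + y)
  => ( ( z * z ) - z ) >= 17

Answer: ( ( z * z ) - z ) >= 17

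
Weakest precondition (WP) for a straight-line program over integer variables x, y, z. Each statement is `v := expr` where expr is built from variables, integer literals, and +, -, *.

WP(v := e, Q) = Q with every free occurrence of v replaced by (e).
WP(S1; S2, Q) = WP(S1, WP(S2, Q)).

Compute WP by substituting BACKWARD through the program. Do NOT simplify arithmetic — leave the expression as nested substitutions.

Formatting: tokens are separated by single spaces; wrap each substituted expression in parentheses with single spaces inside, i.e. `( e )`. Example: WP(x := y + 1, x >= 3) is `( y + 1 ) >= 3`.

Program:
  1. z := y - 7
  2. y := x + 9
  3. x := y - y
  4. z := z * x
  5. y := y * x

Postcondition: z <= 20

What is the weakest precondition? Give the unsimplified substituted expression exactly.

post: z <= 20
stmt 5: y := y * x  -- replace 0 occurrence(s) of y with (y * x)
  => z <= 20
stmt 4: z := z * x  -- replace 1 occurrence(s) of z with (z * x)
  => ( z * x ) <= 20
stmt 3: x := y - y  -- replace 1 occurrence(s) of x with (y - y)
  => ( z * ( y - y ) ) <= 20
stmt 2: y := x + 9  -- replace 2 occurrence(s) of y with (x + 9)
  => ( z * ( ( x + 9 ) - ( x + 9 ) ) ) <= 20
stmt 1: z := y - 7  -- replace 1 occurrence(s) of z with (y - 7)
  => ( ( y - 7 ) * ( ( x + 9 ) - ( x + 9 ) ) ) <= 20

Answer: ( ( y - 7 ) * ( ( x + 9 ) - ( x + 9 ) ) ) <= 20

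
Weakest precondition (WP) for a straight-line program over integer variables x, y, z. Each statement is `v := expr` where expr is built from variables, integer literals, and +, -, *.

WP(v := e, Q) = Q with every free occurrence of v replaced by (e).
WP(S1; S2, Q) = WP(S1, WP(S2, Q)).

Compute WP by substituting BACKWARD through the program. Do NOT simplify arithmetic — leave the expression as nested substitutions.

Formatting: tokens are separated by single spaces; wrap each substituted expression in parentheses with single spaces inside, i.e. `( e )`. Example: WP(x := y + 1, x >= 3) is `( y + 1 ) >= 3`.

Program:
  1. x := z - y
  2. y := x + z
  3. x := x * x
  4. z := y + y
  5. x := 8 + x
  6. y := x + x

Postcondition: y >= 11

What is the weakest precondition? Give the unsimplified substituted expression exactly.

Answer: ( ( 8 + ( ( z - y ) * ( z - y ) ) ) + ( 8 + ( ( z - y ) * ( z - y ) ) ) ) >= 11

Derivation:
post: y >= 11
stmt 6: y := x + x  -- replace 1 occurrence(s) of y with (x + x)
  => ( x + x ) >= 11
stmt 5: x := 8 + x  -- replace 2 occurrence(s) of x with (8 + x)
  => ( ( 8 + x ) + ( 8 + x ) ) >= 11
stmt 4: z := y + y  -- replace 0 occurrence(s) of z with (y + y)
  => ( ( 8 + x ) + ( 8 + x ) ) >= 11
stmt 3: x := x * x  -- replace 2 occurrence(s) of x with (x * x)
  => ( ( 8 + ( x * x ) ) + ( 8 + ( x * x ) ) ) >= 11
stmt 2: y := x + z  -- replace 0 occurrence(s) of y with (x + z)
  => ( ( 8 + ( x * x ) ) + ( 8 + ( x * x ) ) ) >= 11
stmt 1: x := z - y  -- replace 4 occurrence(s) of x with (z - y)
  => ( ( 8 + ( ( z - y ) * ( z - y ) ) ) + ( 8 + ( ( z - y ) * ( z - y ) ) ) ) >= 11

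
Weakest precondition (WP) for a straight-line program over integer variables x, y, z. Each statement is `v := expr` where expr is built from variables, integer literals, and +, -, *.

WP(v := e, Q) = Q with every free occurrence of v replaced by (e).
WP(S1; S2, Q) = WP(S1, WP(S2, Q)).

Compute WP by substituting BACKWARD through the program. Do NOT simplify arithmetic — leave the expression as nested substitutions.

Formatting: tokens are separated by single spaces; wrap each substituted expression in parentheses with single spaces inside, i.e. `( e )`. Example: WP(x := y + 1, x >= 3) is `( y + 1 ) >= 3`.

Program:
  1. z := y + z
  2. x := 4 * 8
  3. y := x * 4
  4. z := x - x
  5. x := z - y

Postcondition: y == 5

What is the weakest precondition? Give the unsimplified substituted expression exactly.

post: y == 5
stmt 5: x := z - y  -- replace 0 occurrence(s) of x with (z - y)
  => y == 5
stmt 4: z := x - x  -- replace 0 occurrence(s) of z with (x - x)
  => y == 5
stmt 3: y := x * 4  -- replace 1 occurrence(s) of y with (x * 4)
  => ( x * 4 ) == 5
stmt 2: x := 4 * 8  -- replace 1 occurrence(s) of x with (4 * 8)
  => ( ( 4 * 8 ) * 4 ) == 5
stmt 1: z := y + z  -- replace 0 occurrence(s) of z with (y + z)
  => ( ( 4 * 8 ) * 4 ) == 5

Answer: ( ( 4 * 8 ) * 4 ) == 5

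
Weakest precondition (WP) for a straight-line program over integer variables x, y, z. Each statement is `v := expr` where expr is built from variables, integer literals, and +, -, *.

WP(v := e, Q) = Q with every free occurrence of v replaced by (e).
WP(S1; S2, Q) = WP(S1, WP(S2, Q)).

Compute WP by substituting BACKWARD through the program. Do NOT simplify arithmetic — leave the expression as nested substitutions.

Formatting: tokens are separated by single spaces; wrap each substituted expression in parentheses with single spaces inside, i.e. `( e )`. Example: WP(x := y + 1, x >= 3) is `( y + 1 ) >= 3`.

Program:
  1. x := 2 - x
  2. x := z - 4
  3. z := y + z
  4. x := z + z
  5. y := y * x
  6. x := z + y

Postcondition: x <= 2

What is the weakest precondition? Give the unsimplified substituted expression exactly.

Answer: ( ( y + z ) + ( y * ( ( y + z ) + ( y + z ) ) ) ) <= 2

Derivation:
post: x <= 2
stmt 6: x := z + y  -- replace 1 occurrence(s) of x with (z + y)
  => ( z + y ) <= 2
stmt 5: y := y * x  -- replace 1 occurrence(s) of y with (y * x)
  => ( z + ( y * x ) ) <= 2
stmt 4: x := z + z  -- replace 1 occurrence(s) of x with (z + z)
  => ( z + ( y * ( z + z ) ) ) <= 2
stmt 3: z := y + z  -- replace 3 occurrence(s) of z with (y + z)
  => ( ( y + z ) + ( y * ( ( y + z ) + ( y + z ) ) ) ) <= 2
stmt 2: x := z - 4  -- replace 0 occurrence(s) of x with (z - 4)
  => ( ( y + z ) + ( y * ( ( y + z ) + ( y + z ) ) ) ) <= 2
stmt 1: x := 2 - x  -- replace 0 occurrence(s) of x with (2 - x)
  => ( ( y + z ) + ( y * ( ( y + z ) + ( y + z ) ) ) ) <= 2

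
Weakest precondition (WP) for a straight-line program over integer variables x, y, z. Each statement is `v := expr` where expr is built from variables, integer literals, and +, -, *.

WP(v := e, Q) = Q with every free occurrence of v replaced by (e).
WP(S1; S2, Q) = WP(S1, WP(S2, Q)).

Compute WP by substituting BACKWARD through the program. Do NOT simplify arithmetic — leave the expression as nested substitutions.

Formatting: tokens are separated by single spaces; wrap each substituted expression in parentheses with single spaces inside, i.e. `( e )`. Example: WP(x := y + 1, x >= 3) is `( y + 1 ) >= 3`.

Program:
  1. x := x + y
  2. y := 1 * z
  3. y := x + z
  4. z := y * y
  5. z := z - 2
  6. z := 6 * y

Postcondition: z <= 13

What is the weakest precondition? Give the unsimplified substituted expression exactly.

Answer: ( 6 * ( ( x + y ) + z ) ) <= 13

Derivation:
post: z <= 13
stmt 6: z := 6 * y  -- replace 1 occurrence(s) of z with (6 * y)
  => ( 6 * y ) <= 13
stmt 5: z := z - 2  -- replace 0 occurrence(s) of z with (z - 2)
  => ( 6 * y ) <= 13
stmt 4: z := y * y  -- replace 0 occurrence(s) of z with (y * y)
  => ( 6 * y ) <= 13
stmt 3: y := x + z  -- replace 1 occurrence(s) of y with (x + z)
  => ( 6 * ( x + z ) ) <= 13
stmt 2: y := 1 * z  -- replace 0 occurrence(s) of y with (1 * z)
  => ( 6 * ( x + z ) ) <= 13
stmt 1: x := x + y  -- replace 1 occurrence(s) of x with (x + y)
  => ( 6 * ( ( x + y ) + z ) ) <= 13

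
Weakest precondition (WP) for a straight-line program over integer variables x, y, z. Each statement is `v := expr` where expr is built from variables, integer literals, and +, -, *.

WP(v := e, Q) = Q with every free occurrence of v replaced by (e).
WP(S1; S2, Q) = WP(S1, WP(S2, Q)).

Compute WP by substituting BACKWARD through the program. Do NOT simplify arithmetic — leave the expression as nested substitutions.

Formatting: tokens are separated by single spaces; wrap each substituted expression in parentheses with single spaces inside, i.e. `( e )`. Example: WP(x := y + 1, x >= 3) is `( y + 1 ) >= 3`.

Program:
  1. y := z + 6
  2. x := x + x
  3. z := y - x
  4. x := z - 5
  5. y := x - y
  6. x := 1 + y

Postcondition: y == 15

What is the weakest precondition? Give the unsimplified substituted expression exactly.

Answer: ( ( ( ( z + 6 ) - ( x + x ) ) - 5 ) - ( z + 6 ) ) == 15

Derivation:
post: y == 15
stmt 6: x := 1 + y  -- replace 0 occurrence(s) of x with (1 + y)
  => y == 15
stmt 5: y := x - y  -- replace 1 occurrence(s) of y with (x - y)
  => ( x - y ) == 15
stmt 4: x := z - 5  -- replace 1 occurrence(s) of x with (z - 5)
  => ( ( z - 5 ) - y ) == 15
stmt 3: z := y - x  -- replace 1 occurrence(s) of z with (y - x)
  => ( ( ( y - x ) - 5 ) - y ) == 15
stmt 2: x := x + x  -- replace 1 occurrence(s) of x with (x + x)
  => ( ( ( y - ( x + x ) ) - 5 ) - y ) == 15
stmt 1: y := z + 6  -- replace 2 occurrence(s) of y with (z + 6)
  => ( ( ( ( z + 6 ) - ( x + x ) ) - 5 ) - ( z + 6 ) ) == 15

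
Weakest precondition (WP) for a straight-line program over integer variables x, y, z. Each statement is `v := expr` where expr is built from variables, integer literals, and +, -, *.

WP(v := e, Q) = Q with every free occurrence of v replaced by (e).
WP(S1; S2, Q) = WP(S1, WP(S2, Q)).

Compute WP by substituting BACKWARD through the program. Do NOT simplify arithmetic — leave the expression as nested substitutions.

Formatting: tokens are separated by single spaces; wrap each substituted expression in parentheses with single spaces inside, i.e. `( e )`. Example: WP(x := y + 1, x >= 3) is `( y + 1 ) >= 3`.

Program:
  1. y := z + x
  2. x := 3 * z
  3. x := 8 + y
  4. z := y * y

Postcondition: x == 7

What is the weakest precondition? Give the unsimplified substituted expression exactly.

Answer: ( 8 + ( z + x ) ) == 7

Derivation:
post: x == 7
stmt 4: z := y * y  -- replace 0 occurrence(s) of z with (y * y)
  => x == 7
stmt 3: x := 8 + y  -- replace 1 occurrence(s) of x with (8 + y)
  => ( 8 + y ) == 7
stmt 2: x := 3 * z  -- replace 0 occurrence(s) of x with (3 * z)
  => ( 8 + y ) == 7
stmt 1: y := z + x  -- replace 1 occurrence(s) of y with (z + x)
  => ( 8 + ( z + x ) ) == 7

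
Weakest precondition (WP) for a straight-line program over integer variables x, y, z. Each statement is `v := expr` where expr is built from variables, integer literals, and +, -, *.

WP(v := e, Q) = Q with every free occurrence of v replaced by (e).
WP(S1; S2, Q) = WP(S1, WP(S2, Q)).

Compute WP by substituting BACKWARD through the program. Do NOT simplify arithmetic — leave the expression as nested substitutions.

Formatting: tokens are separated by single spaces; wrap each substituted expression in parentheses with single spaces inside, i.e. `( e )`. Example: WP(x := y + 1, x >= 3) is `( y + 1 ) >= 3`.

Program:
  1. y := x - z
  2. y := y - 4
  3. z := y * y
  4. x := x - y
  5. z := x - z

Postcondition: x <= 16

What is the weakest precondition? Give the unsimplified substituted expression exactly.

post: x <= 16
stmt 5: z := x - z  -- replace 0 occurrence(s) of z with (x - z)
  => x <= 16
stmt 4: x := x - y  -- replace 1 occurrence(s) of x with (x - y)
  => ( x - y ) <= 16
stmt 3: z := y * y  -- replace 0 occurrence(s) of z with (y * y)
  => ( x - y ) <= 16
stmt 2: y := y - 4  -- replace 1 occurrence(s) of y with (y - 4)
  => ( x - ( y - 4 ) ) <= 16
stmt 1: y := x - z  -- replace 1 occurrence(s) of y with (x - z)
  => ( x - ( ( x - z ) - 4 ) ) <= 16

Answer: ( x - ( ( x - z ) - 4 ) ) <= 16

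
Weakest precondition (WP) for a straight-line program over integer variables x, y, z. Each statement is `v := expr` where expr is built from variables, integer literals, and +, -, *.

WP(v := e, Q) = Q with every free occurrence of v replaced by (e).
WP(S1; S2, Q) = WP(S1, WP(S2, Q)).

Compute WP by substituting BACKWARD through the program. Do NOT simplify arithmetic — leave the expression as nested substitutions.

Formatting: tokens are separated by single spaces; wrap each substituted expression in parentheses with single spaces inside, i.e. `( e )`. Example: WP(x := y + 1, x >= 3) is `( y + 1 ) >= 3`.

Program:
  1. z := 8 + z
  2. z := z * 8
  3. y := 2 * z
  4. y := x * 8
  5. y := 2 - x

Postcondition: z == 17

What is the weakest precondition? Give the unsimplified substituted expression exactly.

Answer: ( ( 8 + z ) * 8 ) == 17

Derivation:
post: z == 17
stmt 5: y := 2 - x  -- replace 0 occurrence(s) of y with (2 - x)
  => z == 17
stmt 4: y := x * 8  -- replace 0 occurrence(s) of y with (x * 8)
  => z == 17
stmt 3: y := 2 * z  -- replace 0 occurrence(s) of y with (2 * z)
  => z == 17
stmt 2: z := z * 8  -- replace 1 occurrence(s) of z with (z * 8)
  => ( z * 8 ) == 17
stmt 1: z := 8 + z  -- replace 1 occurrence(s) of z with (8 + z)
  => ( ( 8 + z ) * 8 ) == 17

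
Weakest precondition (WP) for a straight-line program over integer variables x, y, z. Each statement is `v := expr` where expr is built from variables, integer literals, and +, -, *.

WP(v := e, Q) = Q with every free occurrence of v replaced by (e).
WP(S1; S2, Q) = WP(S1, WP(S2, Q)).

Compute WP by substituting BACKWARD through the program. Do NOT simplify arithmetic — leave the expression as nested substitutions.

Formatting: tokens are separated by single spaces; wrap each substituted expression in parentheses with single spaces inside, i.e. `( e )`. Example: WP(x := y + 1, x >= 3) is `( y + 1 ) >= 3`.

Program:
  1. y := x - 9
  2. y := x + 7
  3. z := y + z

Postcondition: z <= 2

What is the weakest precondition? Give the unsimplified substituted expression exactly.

Answer: ( ( x + 7 ) + z ) <= 2

Derivation:
post: z <= 2
stmt 3: z := y + z  -- replace 1 occurrence(s) of z with (y + z)
  => ( y + z ) <= 2
stmt 2: y := x + 7  -- replace 1 occurrence(s) of y with (x + 7)
  => ( ( x + 7 ) + z ) <= 2
stmt 1: y := x - 9  -- replace 0 occurrence(s) of y with (x - 9)
  => ( ( x + 7 ) + z ) <= 2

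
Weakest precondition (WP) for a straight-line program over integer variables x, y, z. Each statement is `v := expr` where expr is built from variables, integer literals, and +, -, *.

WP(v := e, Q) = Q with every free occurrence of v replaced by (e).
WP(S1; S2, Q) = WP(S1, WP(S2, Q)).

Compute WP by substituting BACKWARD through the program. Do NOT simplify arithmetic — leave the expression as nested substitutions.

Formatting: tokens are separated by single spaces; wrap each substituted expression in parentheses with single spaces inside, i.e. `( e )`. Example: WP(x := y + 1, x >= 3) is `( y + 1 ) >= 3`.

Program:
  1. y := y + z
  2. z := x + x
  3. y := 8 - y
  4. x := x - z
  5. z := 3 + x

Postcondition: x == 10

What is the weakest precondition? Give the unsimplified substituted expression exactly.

Answer: ( x - ( x + x ) ) == 10

Derivation:
post: x == 10
stmt 5: z := 3 + x  -- replace 0 occurrence(s) of z with (3 + x)
  => x == 10
stmt 4: x := x - z  -- replace 1 occurrence(s) of x with (x - z)
  => ( x - z ) == 10
stmt 3: y := 8 - y  -- replace 0 occurrence(s) of y with (8 - y)
  => ( x - z ) == 10
stmt 2: z := x + x  -- replace 1 occurrence(s) of z with (x + x)
  => ( x - ( x + x ) ) == 10
stmt 1: y := y + z  -- replace 0 occurrence(s) of y with (y + z)
  => ( x - ( x + x ) ) == 10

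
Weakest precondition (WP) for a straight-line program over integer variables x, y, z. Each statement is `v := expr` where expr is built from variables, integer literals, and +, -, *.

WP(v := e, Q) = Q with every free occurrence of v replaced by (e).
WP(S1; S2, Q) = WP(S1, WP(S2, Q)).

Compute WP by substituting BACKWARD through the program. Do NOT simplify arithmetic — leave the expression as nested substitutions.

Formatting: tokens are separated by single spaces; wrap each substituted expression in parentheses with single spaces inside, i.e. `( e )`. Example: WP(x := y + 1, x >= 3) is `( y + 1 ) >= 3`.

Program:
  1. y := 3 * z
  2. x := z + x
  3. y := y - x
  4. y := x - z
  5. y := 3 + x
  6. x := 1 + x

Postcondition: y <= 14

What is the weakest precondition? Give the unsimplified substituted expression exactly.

post: y <= 14
stmt 6: x := 1 + x  -- replace 0 occurrence(s) of x with (1 + x)
  => y <= 14
stmt 5: y := 3 + x  -- replace 1 occurrence(s) of y with (3 + x)
  => ( 3 + x ) <= 14
stmt 4: y := x - z  -- replace 0 occurrence(s) of y with (x - z)
  => ( 3 + x ) <= 14
stmt 3: y := y - x  -- replace 0 occurrence(s) of y with (y - x)
  => ( 3 + x ) <= 14
stmt 2: x := z + x  -- replace 1 occurrence(s) of x with (z + x)
  => ( 3 + ( z + x ) ) <= 14
stmt 1: y := 3 * z  -- replace 0 occurrence(s) of y with (3 * z)
  => ( 3 + ( z + x ) ) <= 14

Answer: ( 3 + ( z + x ) ) <= 14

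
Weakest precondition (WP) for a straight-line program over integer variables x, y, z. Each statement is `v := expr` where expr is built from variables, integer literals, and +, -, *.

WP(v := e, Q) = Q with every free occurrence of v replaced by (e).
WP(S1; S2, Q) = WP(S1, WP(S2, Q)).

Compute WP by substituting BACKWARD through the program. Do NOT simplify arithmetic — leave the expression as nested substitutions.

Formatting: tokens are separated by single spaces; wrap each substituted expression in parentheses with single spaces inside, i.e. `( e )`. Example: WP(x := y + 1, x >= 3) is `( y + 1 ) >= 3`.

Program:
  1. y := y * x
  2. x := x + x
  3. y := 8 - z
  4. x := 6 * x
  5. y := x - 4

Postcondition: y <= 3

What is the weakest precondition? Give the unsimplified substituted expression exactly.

Answer: ( ( 6 * ( x + x ) ) - 4 ) <= 3

Derivation:
post: y <= 3
stmt 5: y := x - 4  -- replace 1 occurrence(s) of y with (x - 4)
  => ( x - 4 ) <= 3
stmt 4: x := 6 * x  -- replace 1 occurrence(s) of x with (6 * x)
  => ( ( 6 * x ) - 4 ) <= 3
stmt 3: y := 8 - z  -- replace 0 occurrence(s) of y with (8 - z)
  => ( ( 6 * x ) - 4 ) <= 3
stmt 2: x := x + x  -- replace 1 occurrence(s) of x with (x + x)
  => ( ( 6 * ( x + x ) ) - 4 ) <= 3
stmt 1: y := y * x  -- replace 0 occurrence(s) of y with (y * x)
  => ( ( 6 * ( x + x ) ) - 4 ) <= 3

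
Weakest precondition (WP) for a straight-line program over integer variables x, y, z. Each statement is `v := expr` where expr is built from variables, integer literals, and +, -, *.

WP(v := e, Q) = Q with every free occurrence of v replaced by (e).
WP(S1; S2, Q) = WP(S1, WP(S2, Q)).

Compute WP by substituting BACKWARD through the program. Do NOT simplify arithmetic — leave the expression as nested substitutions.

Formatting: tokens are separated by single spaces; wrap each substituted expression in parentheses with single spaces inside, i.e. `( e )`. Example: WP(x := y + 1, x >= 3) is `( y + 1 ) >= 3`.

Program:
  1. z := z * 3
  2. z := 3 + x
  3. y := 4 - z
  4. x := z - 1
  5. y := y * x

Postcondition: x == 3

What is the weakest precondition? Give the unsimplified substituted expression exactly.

post: x == 3
stmt 5: y := y * x  -- replace 0 occurrence(s) of y with (y * x)
  => x == 3
stmt 4: x := z - 1  -- replace 1 occurrence(s) of x with (z - 1)
  => ( z - 1 ) == 3
stmt 3: y := 4 - z  -- replace 0 occurrence(s) of y with (4 - z)
  => ( z - 1 ) == 3
stmt 2: z := 3 + x  -- replace 1 occurrence(s) of z with (3 + x)
  => ( ( 3 + x ) - 1 ) == 3
stmt 1: z := z * 3  -- replace 0 occurrence(s) of z with (z * 3)
  => ( ( 3 + x ) - 1 ) == 3

Answer: ( ( 3 + x ) - 1 ) == 3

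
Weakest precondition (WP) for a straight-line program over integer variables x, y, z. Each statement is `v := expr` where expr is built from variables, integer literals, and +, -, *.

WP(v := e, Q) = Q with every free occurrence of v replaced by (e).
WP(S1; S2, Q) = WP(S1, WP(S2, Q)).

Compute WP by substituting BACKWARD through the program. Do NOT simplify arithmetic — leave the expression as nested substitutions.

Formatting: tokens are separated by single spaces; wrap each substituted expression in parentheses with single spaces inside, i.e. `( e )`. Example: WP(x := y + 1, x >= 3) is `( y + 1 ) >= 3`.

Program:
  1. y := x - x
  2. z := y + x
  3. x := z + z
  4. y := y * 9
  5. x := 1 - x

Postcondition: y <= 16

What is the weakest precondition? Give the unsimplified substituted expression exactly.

post: y <= 16
stmt 5: x := 1 - x  -- replace 0 occurrence(s) of x with (1 - x)
  => y <= 16
stmt 4: y := y * 9  -- replace 1 occurrence(s) of y with (y * 9)
  => ( y * 9 ) <= 16
stmt 3: x := z + z  -- replace 0 occurrence(s) of x with (z + z)
  => ( y * 9 ) <= 16
stmt 2: z := y + x  -- replace 0 occurrence(s) of z with (y + x)
  => ( y * 9 ) <= 16
stmt 1: y := x - x  -- replace 1 occurrence(s) of y with (x - x)
  => ( ( x - x ) * 9 ) <= 16

Answer: ( ( x - x ) * 9 ) <= 16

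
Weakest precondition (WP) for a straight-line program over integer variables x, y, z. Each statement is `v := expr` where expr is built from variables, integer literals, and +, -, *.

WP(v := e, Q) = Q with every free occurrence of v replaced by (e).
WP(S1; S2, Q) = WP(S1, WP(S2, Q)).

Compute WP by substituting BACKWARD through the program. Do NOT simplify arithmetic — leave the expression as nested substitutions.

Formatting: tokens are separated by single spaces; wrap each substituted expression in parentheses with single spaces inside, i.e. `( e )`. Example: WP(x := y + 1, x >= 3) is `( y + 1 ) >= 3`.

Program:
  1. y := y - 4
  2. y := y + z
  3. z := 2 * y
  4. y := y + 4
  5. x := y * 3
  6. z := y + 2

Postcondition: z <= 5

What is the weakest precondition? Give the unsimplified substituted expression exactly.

post: z <= 5
stmt 6: z := y + 2  -- replace 1 occurrence(s) of z with (y + 2)
  => ( y + 2 ) <= 5
stmt 5: x := y * 3  -- replace 0 occurrence(s) of x with (y * 3)
  => ( y + 2 ) <= 5
stmt 4: y := y + 4  -- replace 1 occurrence(s) of y with (y + 4)
  => ( ( y + 4 ) + 2 ) <= 5
stmt 3: z := 2 * y  -- replace 0 occurrence(s) of z with (2 * y)
  => ( ( y + 4 ) + 2 ) <= 5
stmt 2: y := y + z  -- replace 1 occurrence(s) of y with (y + z)
  => ( ( ( y + z ) + 4 ) + 2 ) <= 5
stmt 1: y := y - 4  -- replace 1 occurrence(s) of y with (y - 4)
  => ( ( ( ( y - 4 ) + z ) + 4 ) + 2 ) <= 5

Answer: ( ( ( ( y - 4 ) + z ) + 4 ) + 2 ) <= 5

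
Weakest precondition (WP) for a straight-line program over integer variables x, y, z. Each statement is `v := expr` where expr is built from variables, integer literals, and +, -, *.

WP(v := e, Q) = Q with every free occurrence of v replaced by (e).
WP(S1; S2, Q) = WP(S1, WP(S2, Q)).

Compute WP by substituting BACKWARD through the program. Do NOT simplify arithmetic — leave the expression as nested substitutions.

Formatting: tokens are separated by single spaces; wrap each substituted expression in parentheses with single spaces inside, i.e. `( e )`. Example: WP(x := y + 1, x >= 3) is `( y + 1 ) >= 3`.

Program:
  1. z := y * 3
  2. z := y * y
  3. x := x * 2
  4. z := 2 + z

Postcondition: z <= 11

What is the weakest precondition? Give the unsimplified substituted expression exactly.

post: z <= 11
stmt 4: z := 2 + z  -- replace 1 occurrence(s) of z with (2 + z)
  => ( 2 + z ) <= 11
stmt 3: x := x * 2  -- replace 0 occurrence(s) of x with (x * 2)
  => ( 2 + z ) <= 11
stmt 2: z := y * y  -- replace 1 occurrence(s) of z with (y * y)
  => ( 2 + ( y * y ) ) <= 11
stmt 1: z := y * 3  -- replace 0 occurrence(s) of z with (y * 3)
  => ( 2 + ( y * y ) ) <= 11

Answer: ( 2 + ( y * y ) ) <= 11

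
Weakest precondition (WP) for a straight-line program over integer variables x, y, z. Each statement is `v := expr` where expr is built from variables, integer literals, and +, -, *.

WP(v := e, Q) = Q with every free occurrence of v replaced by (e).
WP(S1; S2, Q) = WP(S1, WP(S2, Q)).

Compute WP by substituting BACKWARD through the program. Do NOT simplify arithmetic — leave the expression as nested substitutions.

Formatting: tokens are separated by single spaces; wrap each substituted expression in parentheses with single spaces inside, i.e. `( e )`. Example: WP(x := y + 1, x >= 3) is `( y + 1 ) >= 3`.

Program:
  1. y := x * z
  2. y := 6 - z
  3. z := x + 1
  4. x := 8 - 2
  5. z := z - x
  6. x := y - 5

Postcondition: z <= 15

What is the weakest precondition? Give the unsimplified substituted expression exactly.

post: z <= 15
stmt 6: x := y - 5  -- replace 0 occurrence(s) of x with (y - 5)
  => z <= 15
stmt 5: z := z - x  -- replace 1 occurrence(s) of z with (z - x)
  => ( z - x ) <= 15
stmt 4: x := 8 - 2  -- replace 1 occurrence(s) of x with (8 - 2)
  => ( z - ( 8 - 2 ) ) <= 15
stmt 3: z := x + 1  -- replace 1 occurrence(s) of z with (x + 1)
  => ( ( x + 1 ) - ( 8 - 2 ) ) <= 15
stmt 2: y := 6 - z  -- replace 0 occurrence(s) of y with (6 - z)
  => ( ( x + 1 ) - ( 8 - 2 ) ) <= 15
stmt 1: y := x * z  -- replace 0 occurrence(s) of y with (x * z)
  => ( ( x + 1 ) - ( 8 - 2 ) ) <= 15

Answer: ( ( x + 1 ) - ( 8 - 2 ) ) <= 15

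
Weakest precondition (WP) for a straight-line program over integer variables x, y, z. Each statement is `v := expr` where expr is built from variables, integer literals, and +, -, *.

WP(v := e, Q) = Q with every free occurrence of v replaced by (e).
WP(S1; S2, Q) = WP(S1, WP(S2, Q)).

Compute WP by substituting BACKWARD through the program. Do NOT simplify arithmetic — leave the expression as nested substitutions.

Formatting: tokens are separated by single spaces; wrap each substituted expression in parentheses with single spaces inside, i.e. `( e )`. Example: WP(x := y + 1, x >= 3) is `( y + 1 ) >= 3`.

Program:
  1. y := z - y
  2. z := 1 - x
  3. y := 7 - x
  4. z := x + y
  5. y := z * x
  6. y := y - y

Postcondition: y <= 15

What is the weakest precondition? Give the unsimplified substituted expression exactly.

post: y <= 15
stmt 6: y := y - y  -- replace 1 occurrence(s) of y with (y - y)
  => ( y - y ) <= 15
stmt 5: y := z * x  -- replace 2 occurrence(s) of y with (z * x)
  => ( ( z * x ) - ( z * x ) ) <= 15
stmt 4: z := x + y  -- replace 2 occurrence(s) of z with (x + y)
  => ( ( ( x + y ) * x ) - ( ( x + y ) * x ) ) <= 15
stmt 3: y := 7 - x  -- replace 2 occurrence(s) of y with (7 - x)
  => ( ( ( x + ( 7 - x ) ) * x ) - ( ( x + ( 7 - x ) ) * x ) ) <= 15
stmt 2: z := 1 - x  -- replace 0 occurrence(s) of z with (1 - x)
  => ( ( ( x + ( 7 - x ) ) * x ) - ( ( x + ( 7 - x ) ) * x ) ) <= 15
stmt 1: y := z - y  -- replace 0 occurrence(s) of y with (z - y)
  => ( ( ( x + ( 7 - x ) ) * x ) - ( ( x + ( 7 - x ) ) * x ) ) <= 15

Answer: ( ( ( x + ( 7 - x ) ) * x ) - ( ( x + ( 7 - x ) ) * x ) ) <= 15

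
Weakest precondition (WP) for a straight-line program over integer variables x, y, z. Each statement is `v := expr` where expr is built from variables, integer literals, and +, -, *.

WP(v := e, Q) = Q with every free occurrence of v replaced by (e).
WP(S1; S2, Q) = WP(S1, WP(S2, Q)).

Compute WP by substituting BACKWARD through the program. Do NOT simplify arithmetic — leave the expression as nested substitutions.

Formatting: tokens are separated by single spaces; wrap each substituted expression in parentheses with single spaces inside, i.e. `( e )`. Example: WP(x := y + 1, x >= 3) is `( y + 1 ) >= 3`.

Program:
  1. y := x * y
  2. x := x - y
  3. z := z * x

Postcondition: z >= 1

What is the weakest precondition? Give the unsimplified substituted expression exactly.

post: z >= 1
stmt 3: z := z * x  -- replace 1 occurrence(s) of z with (z * x)
  => ( z * x ) >= 1
stmt 2: x := x - y  -- replace 1 occurrence(s) of x with (x - y)
  => ( z * ( x - y ) ) >= 1
stmt 1: y := x * y  -- replace 1 occurrence(s) of y with (x * y)
  => ( z * ( x - ( x * y ) ) ) >= 1

Answer: ( z * ( x - ( x * y ) ) ) >= 1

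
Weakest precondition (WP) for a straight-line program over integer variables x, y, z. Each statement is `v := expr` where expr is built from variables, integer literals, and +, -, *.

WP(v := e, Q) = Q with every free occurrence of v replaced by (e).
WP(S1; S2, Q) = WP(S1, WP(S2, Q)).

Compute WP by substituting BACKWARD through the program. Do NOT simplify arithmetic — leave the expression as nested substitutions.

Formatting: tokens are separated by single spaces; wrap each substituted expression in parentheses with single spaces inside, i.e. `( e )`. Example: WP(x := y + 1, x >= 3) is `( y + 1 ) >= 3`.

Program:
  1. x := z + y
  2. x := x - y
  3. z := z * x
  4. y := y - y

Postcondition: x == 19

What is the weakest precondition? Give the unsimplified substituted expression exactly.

post: x == 19
stmt 4: y := y - y  -- replace 0 occurrence(s) of y with (y - y)
  => x == 19
stmt 3: z := z * x  -- replace 0 occurrence(s) of z with (z * x)
  => x == 19
stmt 2: x := x - y  -- replace 1 occurrence(s) of x with (x - y)
  => ( x - y ) == 19
stmt 1: x := z + y  -- replace 1 occurrence(s) of x with (z + y)
  => ( ( z + y ) - y ) == 19

Answer: ( ( z + y ) - y ) == 19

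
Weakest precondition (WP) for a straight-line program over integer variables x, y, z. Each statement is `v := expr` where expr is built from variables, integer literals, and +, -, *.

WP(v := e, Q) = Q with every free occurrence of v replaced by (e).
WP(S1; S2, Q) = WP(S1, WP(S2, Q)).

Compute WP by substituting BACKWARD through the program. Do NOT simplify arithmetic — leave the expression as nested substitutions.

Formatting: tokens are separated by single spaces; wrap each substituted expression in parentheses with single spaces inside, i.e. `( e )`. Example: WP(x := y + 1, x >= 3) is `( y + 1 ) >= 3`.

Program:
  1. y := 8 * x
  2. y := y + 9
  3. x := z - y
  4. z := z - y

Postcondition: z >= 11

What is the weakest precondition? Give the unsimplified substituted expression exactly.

post: z >= 11
stmt 4: z := z - y  -- replace 1 occurrence(s) of z with (z - y)
  => ( z - y ) >= 11
stmt 3: x := z - y  -- replace 0 occurrence(s) of x with (z - y)
  => ( z - y ) >= 11
stmt 2: y := y + 9  -- replace 1 occurrence(s) of y with (y + 9)
  => ( z - ( y + 9 ) ) >= 11
stmt 1: y := 8 * x  -- replace 1 occurrence(s) of y with (8 * x)
  => ( z - ( ( 8 * x ) + 9 ) ) >= 11

Answer: ( z - ( ( 8 * x ) + 9 ) ) >= 11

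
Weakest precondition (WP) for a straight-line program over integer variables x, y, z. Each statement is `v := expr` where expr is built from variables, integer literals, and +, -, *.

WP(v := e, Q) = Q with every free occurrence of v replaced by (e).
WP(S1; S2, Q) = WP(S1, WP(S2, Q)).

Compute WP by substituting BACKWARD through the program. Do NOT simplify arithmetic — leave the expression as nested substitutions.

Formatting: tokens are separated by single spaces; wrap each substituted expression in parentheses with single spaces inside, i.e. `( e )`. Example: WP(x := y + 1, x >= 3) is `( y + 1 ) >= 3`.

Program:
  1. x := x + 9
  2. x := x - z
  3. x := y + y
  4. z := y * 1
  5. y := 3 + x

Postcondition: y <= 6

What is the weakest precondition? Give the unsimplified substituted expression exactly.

Answer: ( 3 + ( y + y ) ) <= 6

Derivation:
post: y <= 6
stmt 5: y := 3 + x  -- replace 1 occurrence(s) of y with (3 + x)
  => ( 3 + x ) <= 6
stmt 4: z := y * 1  -- replace 0 occurrence(s) of z with (y * 1)
  => ( 3 + x ) <= 6
stmt 3: x := y + y  -- replace 1 occurrence(s) of x with (y + y)
  => ( 3 + ( y + y ) ) <= 6
stmt 2: x := x - z  -- replace 0 occurrence(s) of x with (x - z)
  => ( 3 + ( y + y ) ) <= 6
stmt 1: x := x + 9  -- replace 0 occurrence(s) of x with (x + 9)
  => ( 3 + ( y + y ) ) <= 6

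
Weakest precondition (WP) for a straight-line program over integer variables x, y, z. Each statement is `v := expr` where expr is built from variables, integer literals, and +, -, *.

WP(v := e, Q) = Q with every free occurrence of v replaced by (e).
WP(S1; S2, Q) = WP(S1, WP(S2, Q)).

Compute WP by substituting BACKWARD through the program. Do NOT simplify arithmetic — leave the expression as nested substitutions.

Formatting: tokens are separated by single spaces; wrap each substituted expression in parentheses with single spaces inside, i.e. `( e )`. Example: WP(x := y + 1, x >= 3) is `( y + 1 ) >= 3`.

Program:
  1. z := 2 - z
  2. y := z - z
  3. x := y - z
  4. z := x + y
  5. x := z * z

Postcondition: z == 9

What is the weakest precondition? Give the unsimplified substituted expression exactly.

post: z == 9
stmt 5: x := z * z  -- replace 0 occurrence(s) of x with (z * z)
  => z == 9
stmt 4: z := x + y  -- replace 1 occurrence(s) of z with (x + y)
  => ( x + y ) == 9
stmt 3: x := y - z  -- replace 1 occurrence(s) of x with (y - z)
  => ( ( y - z ) + y ) == 9
stmt 2: y := z - z  -- replace 2 occurrence(s) of y with (z - z)
  => ( ( ( z - z ) - z ) + ( z - z ) ) == 9
stmt 1: z := 2 - z  -- replace 5 occurrence(s) of z with (2 - z)
  => ( ( ( ( 2 - z ) - ( 2 - z ) ) - ( 2 - z ) ) + ( ( 2 - z ) - ( 2 - z ) ) ) == 9

Answer: ( ( ( ( 2 - z ) - ( 2 - z ) ) - ( 2 - z ) ) + ( ( 2 - z ) - ( 2 - z ) ) ) == 9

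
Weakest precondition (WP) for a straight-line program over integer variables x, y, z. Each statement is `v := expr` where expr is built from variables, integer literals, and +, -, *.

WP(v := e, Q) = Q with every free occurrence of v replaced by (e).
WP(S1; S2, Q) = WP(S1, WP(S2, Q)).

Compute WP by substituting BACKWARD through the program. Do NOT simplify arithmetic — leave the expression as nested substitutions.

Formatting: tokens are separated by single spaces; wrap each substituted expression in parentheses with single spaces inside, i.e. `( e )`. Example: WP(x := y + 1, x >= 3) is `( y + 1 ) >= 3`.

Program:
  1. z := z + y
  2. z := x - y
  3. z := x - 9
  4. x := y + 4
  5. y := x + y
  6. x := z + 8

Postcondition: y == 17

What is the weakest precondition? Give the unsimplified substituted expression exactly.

post: y == 17
stmt 6: x := z + 8  -- replace 0 occurrence(s) of x with (z + 8)
  => y == 17
stmt 5: y := x + y  -- replace 1 occurrence(s) of y with (x + y)
  => ( x + y ) == 17
stmt 4: x := y + 4  -- replace 1 occurrence(s) of x with (y + 4)
  => ( ( y + 4 ) + y ) == 17
stmt 3: z := x - 9  -- replace 0 occurrence(s) of z with (x - 9)
  => ( ( y + 4 ) + y ) == 17
stmt 2: z := x - y  -- replace 0 occurrence(s) of z with (x - y)
  => ( ( y + 4 ) + y ) == 17
stmt 1: z := z + y  -- replace 0 occurrence(s) of z with (z + y)
  => ( ( y + 4 ) + y ) == 17

Answer: ( ( y + 4 ) + y ) == 17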